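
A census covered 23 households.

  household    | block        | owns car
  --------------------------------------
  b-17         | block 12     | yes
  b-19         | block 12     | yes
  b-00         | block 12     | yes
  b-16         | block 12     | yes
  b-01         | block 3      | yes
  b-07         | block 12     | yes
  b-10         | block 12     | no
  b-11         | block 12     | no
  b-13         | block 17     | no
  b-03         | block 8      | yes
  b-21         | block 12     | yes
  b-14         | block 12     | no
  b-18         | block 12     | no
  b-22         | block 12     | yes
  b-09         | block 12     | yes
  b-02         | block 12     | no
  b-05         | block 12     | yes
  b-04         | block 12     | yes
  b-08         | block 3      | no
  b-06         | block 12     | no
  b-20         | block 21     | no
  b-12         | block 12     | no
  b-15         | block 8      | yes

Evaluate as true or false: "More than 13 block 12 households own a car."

The determiner here denotes the relation: |A ∩ B| > 13.
|A| = 17, |A ∩ B| = 10, |A ∖ B| = 7.
|A ∩ B| = 10, so the statement is false.

False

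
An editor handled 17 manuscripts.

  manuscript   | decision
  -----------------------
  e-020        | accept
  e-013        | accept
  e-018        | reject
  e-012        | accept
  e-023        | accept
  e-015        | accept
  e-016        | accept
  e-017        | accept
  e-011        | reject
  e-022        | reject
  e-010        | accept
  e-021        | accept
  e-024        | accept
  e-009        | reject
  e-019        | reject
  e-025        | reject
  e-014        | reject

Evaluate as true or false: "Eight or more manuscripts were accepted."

True

Truth condition: |A ∩ B| ≥ 8.
|A| = 17, |A ∩ B| = 10, |A ∖ B| = 7.
|A ∩ B| = 10, so the statement is true.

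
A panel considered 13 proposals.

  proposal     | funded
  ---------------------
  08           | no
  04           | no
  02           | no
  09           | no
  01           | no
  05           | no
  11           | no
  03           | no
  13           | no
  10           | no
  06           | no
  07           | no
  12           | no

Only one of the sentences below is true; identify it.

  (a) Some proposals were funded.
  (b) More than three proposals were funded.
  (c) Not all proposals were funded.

(c)

|A| = 13, |A ∩ B| = 0, |A ∖ B| = 13.
(a) requires A ∩ B ≠ ∅ (|A ∩ B| ≥ 1): false.
(b) requires |A ∩ B| > 3: false.
(c) requires A ⊄ B (|A ∖ B| ≥ 1): true.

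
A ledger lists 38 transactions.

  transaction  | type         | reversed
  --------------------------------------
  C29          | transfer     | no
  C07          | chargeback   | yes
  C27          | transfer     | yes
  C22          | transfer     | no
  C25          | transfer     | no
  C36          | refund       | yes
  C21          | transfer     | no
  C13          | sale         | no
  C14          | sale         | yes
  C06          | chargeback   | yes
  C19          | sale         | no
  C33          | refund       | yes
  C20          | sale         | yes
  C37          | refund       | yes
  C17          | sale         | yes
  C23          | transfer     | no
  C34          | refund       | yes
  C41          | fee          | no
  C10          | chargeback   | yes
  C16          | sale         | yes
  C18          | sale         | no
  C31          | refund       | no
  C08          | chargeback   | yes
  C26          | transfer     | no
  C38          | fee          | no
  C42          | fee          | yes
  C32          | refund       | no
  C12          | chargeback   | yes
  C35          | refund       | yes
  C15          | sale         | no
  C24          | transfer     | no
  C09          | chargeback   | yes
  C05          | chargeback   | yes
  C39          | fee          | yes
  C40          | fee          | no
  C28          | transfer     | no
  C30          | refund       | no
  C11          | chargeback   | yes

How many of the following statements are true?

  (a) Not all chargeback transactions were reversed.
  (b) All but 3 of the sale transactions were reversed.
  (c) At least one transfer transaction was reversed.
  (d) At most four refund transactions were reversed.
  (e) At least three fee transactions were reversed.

1

(a) chargeback: |A| = 8, |A ∩ B| = 8; needs A ⊄ B (|A ∖ B| ≥ 1) — false.
(b) sale: |A| = 8, |A ∩ B| = 4; needs |A ∖ B| = 3 — false.
(c) transfer: |A| = 9, |A ∩ B| = 1; needs A ∩ B ≠ ∅ (|A ∩ B| ≥ 1) — true.
(d) refund: |A| = 8, |A ∩ B| = 5; needs |A ∩ B| ≤ 4 — false.
(e) fee: |A| = 5, |A ∩ B| = 2; needs |A ∩ B| ≥ 3 — false.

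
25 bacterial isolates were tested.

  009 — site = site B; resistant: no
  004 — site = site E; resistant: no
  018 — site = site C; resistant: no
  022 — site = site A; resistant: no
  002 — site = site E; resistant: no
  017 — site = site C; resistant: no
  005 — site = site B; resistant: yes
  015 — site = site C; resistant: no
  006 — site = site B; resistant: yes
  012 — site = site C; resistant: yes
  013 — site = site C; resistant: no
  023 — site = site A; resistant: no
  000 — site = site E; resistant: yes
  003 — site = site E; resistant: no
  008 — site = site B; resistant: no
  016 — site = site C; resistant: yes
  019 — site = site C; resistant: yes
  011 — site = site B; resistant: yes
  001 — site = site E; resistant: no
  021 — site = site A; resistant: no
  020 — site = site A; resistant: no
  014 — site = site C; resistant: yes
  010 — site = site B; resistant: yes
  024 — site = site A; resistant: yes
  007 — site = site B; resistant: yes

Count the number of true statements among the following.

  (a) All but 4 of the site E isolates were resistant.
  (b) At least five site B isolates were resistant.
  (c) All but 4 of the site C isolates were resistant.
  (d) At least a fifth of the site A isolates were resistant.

4

(a) site E: |A| = 5, |A ∩ B| = 1; needs |A ∖ B| = 4 — true.
(b) site B: |A| = 7, |A ∩ B| = 5; needs |A ∩ B| ≥ 5 — true.
(c) site C: |A| = 8, |A ∩ B| = 4; needs |A ∖ B| = 4 — true.
(d) site A: |A| = 5, |A ∩ B| = 1; needs |A ∩ B| / |A| ≥ 1/5 — true.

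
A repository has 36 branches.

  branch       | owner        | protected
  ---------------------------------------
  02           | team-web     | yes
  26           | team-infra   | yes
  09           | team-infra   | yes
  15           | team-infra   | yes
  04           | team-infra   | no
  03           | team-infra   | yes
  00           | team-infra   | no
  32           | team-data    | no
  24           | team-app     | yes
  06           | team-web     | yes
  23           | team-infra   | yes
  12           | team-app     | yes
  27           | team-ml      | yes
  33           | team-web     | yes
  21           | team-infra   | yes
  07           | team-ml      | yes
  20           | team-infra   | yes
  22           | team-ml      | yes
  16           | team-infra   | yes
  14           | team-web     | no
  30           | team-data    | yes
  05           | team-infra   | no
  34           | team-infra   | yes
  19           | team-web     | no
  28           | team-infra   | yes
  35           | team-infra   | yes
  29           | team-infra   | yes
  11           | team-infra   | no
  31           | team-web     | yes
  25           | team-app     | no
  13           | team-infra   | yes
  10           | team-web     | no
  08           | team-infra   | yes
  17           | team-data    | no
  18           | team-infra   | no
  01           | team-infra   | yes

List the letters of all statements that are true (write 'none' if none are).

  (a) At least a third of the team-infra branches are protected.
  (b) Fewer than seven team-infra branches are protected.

|A| = 20, |A ∩ B| = 15, |A ∖ B| = 5.
(a) |A ∩ B| / |A| ≥ 1/3: holds.
(b) |A ∩ B| < 7: fails.

(a)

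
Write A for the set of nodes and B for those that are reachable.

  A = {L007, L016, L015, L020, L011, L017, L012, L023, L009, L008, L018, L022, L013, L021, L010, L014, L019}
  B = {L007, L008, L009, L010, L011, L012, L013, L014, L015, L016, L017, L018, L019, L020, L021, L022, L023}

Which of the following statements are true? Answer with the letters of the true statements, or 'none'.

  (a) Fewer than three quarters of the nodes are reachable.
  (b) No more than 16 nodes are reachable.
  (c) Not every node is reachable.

|A| = 17, |A ∩ B| = 17, |A ∖ B| = 0.
(a) |A ∩ B| / |A| < 3/4: fails.
(b) |A ∩ B| ≤ 16: fails.
(c) A ⊄ B (|A ∖ B| ≥ 1): fails.

none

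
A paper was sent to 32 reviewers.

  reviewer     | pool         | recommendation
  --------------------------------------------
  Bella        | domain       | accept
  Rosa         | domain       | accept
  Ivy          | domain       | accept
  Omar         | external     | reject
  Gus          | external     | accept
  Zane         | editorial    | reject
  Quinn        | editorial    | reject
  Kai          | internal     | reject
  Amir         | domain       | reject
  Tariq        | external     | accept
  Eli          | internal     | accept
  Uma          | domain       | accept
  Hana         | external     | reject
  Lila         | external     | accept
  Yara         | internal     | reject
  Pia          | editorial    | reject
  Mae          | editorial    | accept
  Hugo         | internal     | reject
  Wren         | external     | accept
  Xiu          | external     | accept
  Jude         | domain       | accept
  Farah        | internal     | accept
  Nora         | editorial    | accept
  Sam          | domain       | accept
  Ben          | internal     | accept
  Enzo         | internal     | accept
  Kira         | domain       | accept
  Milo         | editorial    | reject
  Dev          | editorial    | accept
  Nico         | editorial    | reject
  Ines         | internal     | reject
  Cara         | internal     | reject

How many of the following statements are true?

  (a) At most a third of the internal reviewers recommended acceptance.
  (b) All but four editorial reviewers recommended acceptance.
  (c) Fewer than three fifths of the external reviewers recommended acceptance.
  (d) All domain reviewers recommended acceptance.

(a) internal: |A| = 9, |A ∩ B| = 4; needs |A ∩ B| / |A| ≤ 1/3 — false.
(b) editorial: |A| = 8, |A ∩ B| = 3; needs |A ∖ B| = 4 — false.
(c) external: |A| = 7, |A ∩ B| = 5; needs |A ∩ B| / |A| < 3/5 — false.
(d) domain: |A| = 8, |A ∩ B| = 7; needs A ⊆ B, i.e. every element of A is in B (|A ∖ B| = 0) — false.

0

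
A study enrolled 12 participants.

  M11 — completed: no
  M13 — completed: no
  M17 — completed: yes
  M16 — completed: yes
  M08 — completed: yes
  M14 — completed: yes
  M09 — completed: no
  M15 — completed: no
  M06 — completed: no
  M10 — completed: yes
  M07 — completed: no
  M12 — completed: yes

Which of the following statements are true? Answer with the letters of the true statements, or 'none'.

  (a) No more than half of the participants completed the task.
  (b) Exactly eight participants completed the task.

|A| = 12, |A ∩ B| = 6, |A ∖ B| = 6.
(a) |A ∩ B| ≤ |A ∖ B|: holds.
(b) |A ∩ B| = 8: fails.

(a)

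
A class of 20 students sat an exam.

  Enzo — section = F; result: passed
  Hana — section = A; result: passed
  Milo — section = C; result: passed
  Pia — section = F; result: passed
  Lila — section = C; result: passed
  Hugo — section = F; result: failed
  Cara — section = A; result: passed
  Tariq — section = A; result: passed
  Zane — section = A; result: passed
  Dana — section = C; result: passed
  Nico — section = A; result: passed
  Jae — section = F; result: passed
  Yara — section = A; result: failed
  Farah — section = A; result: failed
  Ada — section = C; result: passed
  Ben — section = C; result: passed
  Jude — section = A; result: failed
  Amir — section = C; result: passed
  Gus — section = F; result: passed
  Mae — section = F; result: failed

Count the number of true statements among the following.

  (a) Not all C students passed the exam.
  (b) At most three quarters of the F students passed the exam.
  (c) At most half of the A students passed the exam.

1

(a) C: |A| = 6, |A ∩ B| = 6; needs A ⊄ B (|A ∖ B| ≥ 1) — false.
(b) F: |A| = 6, |A ∩ B| = 4; needs |A ∩ B| / |A| ≤ 3/4 — true.
(c) A: |A| = 8, |A ∩ B| = 5; needs |A ∩ B| ≤ |A ∖ B| — false.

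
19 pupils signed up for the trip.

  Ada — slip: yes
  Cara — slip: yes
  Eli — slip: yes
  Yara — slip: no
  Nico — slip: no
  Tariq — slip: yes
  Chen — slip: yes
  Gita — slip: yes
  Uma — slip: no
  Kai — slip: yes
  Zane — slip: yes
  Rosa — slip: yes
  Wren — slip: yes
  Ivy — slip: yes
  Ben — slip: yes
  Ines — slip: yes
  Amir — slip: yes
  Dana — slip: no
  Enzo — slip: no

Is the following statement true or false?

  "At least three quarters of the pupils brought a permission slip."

'At least three quarters of the pupils brought a permission slip' holds iff |A ∩ B| / |A| ≥ 3/4.
|A| = 19, |A ∩ B| = 14, |A ∖ B| = 5.
|A ∩ B|/|A| = 14/19, so the statement is false.

False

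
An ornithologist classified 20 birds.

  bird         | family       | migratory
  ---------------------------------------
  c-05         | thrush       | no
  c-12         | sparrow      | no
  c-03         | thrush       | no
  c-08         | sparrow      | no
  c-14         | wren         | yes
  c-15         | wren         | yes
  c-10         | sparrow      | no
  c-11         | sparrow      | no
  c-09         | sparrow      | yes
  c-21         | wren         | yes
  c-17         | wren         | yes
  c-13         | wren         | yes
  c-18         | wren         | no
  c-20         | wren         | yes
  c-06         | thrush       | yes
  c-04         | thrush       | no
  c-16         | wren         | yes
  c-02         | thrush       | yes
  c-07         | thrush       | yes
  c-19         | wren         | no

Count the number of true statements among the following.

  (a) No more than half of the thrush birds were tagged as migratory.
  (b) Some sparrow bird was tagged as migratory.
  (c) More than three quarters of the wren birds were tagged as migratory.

(a) thrush: |A| = 6, |A ∩ B| = 3; needs |A ∩ B| ≤ |A ∖ B| — true.
(b) sparrow: |A| = 5, |A ∩ B| = 1; needs A ∩ B ≠ ∅ (|A ∩ B| ≥ 1) — true.
(c) wren: |A| = 9, |A ∩ B| = 7; needs |A ∩ B| / |A| > 3/4 — true.

3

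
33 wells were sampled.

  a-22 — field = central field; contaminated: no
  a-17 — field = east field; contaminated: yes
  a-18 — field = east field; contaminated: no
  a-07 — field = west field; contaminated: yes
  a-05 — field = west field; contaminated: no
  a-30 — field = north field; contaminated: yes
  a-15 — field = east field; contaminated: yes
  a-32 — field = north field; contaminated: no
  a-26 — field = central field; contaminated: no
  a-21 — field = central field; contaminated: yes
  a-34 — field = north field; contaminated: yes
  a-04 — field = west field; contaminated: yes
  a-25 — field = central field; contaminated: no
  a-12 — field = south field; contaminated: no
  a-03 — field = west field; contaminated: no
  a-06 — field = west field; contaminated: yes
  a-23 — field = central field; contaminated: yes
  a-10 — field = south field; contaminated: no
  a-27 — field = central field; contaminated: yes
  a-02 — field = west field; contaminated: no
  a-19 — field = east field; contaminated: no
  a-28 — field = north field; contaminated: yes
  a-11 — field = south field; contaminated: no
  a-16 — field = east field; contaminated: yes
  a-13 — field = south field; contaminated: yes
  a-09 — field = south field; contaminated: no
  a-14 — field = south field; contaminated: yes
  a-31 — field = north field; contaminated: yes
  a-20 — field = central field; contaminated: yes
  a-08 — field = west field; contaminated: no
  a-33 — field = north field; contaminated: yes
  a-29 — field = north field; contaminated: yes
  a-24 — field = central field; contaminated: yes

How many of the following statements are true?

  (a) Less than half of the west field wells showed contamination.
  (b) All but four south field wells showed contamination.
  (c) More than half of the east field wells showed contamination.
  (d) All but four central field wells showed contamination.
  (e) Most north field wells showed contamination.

(a) west field: |A| = 7, |A ∩ B| = 3; needs |A ∩ B| < |A ∖ B| — true.
(b) south field: |A| = 6, |A ∩ B| = 2; needs |A ∖ B| = 4 — true.
(c) east field: |A| = 5, |A ∩ B| = 3; needs |A ∩ B| > |A ∖ B| — true.
(d) central field: |A| = 8, |A ∩ B| = 5; needs |A ∖ B| = 4 — false.
(e) north field: |A| = 7, |A ∩ B| = 6; needs |A ∩ B| > |A ∖ B| — true.

4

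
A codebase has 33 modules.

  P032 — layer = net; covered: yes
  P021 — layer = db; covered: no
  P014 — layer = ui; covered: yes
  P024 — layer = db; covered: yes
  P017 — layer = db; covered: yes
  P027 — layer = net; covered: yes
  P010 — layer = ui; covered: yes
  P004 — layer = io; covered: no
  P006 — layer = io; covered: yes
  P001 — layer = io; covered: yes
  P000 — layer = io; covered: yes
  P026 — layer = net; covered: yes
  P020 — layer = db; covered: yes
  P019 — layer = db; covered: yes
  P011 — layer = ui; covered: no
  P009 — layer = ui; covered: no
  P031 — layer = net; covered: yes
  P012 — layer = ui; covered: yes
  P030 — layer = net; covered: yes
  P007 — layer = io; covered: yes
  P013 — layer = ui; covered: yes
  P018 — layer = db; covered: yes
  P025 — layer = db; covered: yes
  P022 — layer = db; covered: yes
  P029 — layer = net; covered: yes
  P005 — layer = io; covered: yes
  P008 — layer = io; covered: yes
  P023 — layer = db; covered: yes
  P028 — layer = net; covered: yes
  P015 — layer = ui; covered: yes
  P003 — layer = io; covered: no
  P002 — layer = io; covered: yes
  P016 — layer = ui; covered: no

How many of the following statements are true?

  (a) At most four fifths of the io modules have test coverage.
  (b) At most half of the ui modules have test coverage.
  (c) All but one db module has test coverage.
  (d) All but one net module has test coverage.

(a) io: |A| = 9, |A ∩ B| = 7; needs |A ∩ B| / |A| ≤ 4/5 — true.
(b) ui: |A| = 8, |A ∩ B| = 5; needs |A ∩ B| ≤ |A ∖ B| — false.
(c) db: |A| = 9, |A ∩ B| = 8; needs |A ∖ B| = 1 — true.
(d) net: |A| = 7, |A ∩ B| = 7; needs |A ∖ B| = 1 — false.

2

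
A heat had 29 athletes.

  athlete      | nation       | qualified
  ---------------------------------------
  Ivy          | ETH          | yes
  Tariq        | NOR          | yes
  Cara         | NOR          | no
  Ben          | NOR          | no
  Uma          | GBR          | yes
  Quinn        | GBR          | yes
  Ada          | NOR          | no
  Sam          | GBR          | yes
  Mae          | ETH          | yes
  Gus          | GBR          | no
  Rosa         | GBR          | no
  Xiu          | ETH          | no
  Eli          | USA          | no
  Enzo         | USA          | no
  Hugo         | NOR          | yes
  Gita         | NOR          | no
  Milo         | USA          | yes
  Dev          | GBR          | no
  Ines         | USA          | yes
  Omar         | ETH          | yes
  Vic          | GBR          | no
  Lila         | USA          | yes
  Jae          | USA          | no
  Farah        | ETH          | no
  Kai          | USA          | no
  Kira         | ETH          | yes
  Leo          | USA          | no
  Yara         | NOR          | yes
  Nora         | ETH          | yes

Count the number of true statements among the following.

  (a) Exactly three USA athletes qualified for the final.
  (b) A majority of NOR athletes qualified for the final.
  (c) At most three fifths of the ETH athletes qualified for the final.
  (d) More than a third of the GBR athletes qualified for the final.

(a) USA: |A| = 8, |A ∩ B| = 3; needs |A ∩ B| = 3 — true.
(b) NOR: |A| = 7, |A ∩ B| = 3; needs |A ∩ B| > |A ∖ B| — false.
(c) ETH: |A| = 7, |A ∩ B| = 5; needs |A ∩ B| / |A| ≤ 3/5 — false.
(d) GBR: |A| = 7, |A ∩ B| = 3; needs |A ∩ B| / |A| > 1/3 — true.

2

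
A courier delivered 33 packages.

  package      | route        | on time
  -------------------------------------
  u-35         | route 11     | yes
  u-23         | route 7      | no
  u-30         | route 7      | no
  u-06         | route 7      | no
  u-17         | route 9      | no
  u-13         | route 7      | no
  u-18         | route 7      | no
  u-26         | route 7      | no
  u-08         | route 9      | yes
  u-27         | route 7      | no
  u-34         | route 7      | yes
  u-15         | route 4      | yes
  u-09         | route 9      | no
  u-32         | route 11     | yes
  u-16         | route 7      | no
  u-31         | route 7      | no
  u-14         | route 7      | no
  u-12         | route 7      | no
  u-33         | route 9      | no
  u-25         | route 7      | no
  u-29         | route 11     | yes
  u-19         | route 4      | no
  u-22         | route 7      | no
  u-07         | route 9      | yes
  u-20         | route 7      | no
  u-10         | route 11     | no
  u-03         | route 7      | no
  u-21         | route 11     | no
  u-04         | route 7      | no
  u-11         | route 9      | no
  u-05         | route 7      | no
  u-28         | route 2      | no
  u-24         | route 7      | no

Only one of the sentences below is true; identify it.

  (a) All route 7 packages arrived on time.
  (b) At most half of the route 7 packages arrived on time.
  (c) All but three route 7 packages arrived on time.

(b)

|A| = 19, |A ∩ B| = 1, |A ∖ B| = 18.
(a) requires A ⊆ B, i.e. every element of A is in B (|A ∖ B| = 0): false.
(b) requires |A ∩ B| ≤ |A ∖ B|: true.
(c) requires |A ∖ B| = 3: false.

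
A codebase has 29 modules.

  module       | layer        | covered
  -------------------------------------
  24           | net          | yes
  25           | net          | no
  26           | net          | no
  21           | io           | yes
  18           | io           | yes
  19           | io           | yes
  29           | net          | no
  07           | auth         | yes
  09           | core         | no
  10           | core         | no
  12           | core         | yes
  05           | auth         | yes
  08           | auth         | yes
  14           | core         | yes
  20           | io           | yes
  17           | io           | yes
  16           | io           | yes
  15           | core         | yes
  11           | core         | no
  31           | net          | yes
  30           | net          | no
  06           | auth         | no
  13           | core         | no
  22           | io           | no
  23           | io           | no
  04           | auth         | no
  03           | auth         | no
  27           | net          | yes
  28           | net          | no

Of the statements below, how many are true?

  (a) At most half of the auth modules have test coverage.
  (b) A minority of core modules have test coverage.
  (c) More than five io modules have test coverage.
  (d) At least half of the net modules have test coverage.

3

(a) auth: |A| = 6, |A ∩ B| = 3; needs |A ∩ B| ≤ |A ∖ B| — true.
(b) core: |A| = 7, |A ∩ B| = 3; needs |A ∩ B| < |A ∖ B| — true.
(c) io: |A| = 8, |A ∩ B| = 6; needs |A ∩ B| > 5 — true.
(d) net: |A| = 8, |A ∩ B| = 3; needs |A ∩ B| ≥ |A ∖ B| — false.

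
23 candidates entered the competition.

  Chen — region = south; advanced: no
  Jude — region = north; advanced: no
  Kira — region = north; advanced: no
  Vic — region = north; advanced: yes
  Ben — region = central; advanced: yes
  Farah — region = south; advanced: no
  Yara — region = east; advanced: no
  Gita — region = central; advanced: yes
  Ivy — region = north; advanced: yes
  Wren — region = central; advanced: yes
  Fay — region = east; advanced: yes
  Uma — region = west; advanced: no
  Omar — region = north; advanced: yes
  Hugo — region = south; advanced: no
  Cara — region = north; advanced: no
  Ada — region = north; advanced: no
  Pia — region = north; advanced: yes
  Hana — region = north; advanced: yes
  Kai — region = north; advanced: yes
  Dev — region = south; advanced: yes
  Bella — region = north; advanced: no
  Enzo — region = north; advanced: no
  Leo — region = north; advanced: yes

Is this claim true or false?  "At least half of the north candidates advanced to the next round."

True

'At least half of the north candidates advanced to the next round' holds iff |A ∩ B| ≥ |A ∖ B|.
A (the restrictor) = {Jude, Kira, Vic, Ivy, Omar, Cara, Ada, Pia, Hana, Kai, Bella, Enzo, Leo}, |A| = 13.
A ∩ B = {Vic, Ivy, Omar, Pia, Hana, Kai, Leo}, so |A ∩ B| = 7.
A ∖ B = {Jude, Kira, Cara, Ada, Bella, Enzo}, so |A ∖ B| = 6.
7 > 6, so the statement is true.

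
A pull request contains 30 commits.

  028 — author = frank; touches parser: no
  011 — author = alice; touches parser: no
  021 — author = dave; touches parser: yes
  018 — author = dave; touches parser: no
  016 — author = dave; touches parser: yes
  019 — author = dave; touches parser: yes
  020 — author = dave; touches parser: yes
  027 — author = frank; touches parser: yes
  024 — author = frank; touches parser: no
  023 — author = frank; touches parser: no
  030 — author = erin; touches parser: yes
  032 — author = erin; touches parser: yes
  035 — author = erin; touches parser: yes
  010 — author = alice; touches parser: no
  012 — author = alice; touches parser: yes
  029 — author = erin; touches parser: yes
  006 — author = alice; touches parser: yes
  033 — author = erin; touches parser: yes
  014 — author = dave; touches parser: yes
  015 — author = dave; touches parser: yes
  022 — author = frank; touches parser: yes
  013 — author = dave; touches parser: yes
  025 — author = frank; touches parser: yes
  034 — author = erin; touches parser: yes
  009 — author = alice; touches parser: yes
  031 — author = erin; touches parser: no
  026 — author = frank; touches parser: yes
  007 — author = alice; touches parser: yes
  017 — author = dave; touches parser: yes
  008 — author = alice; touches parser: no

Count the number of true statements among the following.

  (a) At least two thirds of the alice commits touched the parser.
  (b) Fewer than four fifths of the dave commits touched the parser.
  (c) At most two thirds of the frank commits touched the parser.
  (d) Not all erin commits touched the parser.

2

(a) alice: |A| = 7, |A ∩ B| = 4; needs |A ∩ B| / |A| ≥ 2/3 — false.
(b) dave: |A| = 9, |A ∩ B| = 8; needs |A ∩ B| / |A| < 4/5 — false.
(c) frank: |A| = 7, |A ∩ B| = 4; needs |A ∩ B| / |A| ≤ 2/3 — true.
(d) erin: |A| = 7, |A ∩ B| = 6; needs A ⊄ B (|A ∖ B| ≥ 1) — true.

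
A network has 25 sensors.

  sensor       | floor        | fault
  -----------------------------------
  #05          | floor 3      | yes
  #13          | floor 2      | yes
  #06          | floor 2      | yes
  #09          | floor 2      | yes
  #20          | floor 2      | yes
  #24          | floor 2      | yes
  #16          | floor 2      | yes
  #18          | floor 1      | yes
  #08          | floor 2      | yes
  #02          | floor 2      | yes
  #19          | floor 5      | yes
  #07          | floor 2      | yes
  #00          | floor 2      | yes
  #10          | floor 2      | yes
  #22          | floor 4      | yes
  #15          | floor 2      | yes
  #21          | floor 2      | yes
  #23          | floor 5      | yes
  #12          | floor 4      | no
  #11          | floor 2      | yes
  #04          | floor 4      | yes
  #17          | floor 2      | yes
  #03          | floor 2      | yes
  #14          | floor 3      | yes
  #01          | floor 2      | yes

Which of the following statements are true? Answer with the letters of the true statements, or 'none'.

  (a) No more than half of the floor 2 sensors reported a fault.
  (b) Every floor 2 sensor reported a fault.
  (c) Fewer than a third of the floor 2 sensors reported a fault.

|A| = 17, |A ∩ B| = 17, |A ∖ B| = 0.
(a) |A ∩ B| ≤ |A ∖ B|: fails.
(b) A ⊆ B, i.e. every element of A is in B (|A ∖ B| = 0): holds.
(c) |A ∩ B| / |A| < 1/3: fails.

(b)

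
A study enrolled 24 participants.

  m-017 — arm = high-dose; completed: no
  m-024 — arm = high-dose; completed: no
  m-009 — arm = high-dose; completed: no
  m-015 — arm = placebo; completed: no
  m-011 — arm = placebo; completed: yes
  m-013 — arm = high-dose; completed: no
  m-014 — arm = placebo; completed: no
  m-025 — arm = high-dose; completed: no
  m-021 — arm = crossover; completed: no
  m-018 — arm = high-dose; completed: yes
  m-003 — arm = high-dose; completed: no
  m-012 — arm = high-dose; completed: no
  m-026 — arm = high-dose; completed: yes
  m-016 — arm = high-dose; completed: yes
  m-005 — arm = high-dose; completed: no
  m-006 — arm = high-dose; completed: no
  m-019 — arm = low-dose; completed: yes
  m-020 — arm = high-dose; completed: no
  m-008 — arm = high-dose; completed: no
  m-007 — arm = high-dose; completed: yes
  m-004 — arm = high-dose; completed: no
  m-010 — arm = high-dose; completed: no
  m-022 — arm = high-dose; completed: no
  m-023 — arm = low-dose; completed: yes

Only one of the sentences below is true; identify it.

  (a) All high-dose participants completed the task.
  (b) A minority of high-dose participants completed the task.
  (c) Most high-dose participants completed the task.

|A| = 18, |A ∩ B| = 4, |A ∖ B| = 14.
(a) requires A ⊆ B, i.e. every element of A is in B (|A ∖ B| = 0): false.
(b) requires |A ∩ B| < |A ∖ B|: true.
(c) requires |A ∩ B| > |A ∖ B|: false.

(b)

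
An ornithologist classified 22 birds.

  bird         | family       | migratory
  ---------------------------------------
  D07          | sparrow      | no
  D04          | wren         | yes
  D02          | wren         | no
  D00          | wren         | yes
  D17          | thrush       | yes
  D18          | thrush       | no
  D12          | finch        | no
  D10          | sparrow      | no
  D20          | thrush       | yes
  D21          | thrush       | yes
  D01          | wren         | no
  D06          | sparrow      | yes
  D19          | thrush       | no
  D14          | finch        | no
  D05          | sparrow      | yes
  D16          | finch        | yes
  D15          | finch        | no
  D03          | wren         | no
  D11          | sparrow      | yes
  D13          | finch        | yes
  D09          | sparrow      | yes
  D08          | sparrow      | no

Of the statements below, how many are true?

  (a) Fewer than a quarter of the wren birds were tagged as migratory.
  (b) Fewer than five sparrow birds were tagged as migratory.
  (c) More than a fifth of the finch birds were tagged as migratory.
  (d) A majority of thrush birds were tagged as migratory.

3

(a) wren: |A| = 5, |A ∩ B| = 2; needs |A ∩ B| / |A| < 1/4 — false.
(b) sparrow: |A| = 7, |A ∩ B| = 4; needs |A ∩ B| < 5 — true.
(c) finch: |A| = 5, |A ∩ B| = 2; needs |A ∩ B| / |A| > 1/5 — true.
(d) thrush: |A| = 5, |A ∩ B| = 3; needs |A ∩ B| > |A ∖ B| — true.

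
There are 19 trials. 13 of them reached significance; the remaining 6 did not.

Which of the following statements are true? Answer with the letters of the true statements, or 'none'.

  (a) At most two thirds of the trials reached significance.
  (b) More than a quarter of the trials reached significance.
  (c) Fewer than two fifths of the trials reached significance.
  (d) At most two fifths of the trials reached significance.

(b)

|A| = 19, |A ∩ B| = 13, |A ∖ B| = 6.
(a) |A ∩ B| / |A| ≤ 2/3: fails.
(b) |A ∩ B| / |A| > 1/4: holds.
(c) |A ∩ B| / |A| < 2/5: fails.
(d) |A ∩ B| / |A| ≤ 2/5: fails.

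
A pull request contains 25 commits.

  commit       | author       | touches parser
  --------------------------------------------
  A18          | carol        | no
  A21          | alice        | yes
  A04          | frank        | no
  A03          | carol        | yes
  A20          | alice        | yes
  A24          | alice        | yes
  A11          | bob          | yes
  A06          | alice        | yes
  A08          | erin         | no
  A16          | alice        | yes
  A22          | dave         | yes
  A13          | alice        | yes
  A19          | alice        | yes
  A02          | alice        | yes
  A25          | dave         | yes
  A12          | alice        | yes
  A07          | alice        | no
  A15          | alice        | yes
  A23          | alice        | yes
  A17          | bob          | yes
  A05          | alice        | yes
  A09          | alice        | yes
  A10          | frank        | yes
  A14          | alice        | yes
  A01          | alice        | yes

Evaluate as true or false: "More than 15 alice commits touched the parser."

The determiner here denotes the relation: |A ∩ B| > 15.
|A| = 16, |A ∩ B| = 15, |A ∖ B| = 1.
|A ∩ B| = 15, so the statement is false.

False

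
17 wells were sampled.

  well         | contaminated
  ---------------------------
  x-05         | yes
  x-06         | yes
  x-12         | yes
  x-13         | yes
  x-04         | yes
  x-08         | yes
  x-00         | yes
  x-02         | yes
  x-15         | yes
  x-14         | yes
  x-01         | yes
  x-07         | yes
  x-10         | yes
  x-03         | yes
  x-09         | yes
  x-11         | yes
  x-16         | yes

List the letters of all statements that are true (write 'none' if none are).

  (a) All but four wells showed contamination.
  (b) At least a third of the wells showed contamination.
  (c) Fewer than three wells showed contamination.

(b)

|A| = 17, |A ∩ B| = 17, |A ∖ B| = 0.
(a) |A ∖ B| = 4: fails.
(b) |A ∩ B| / |A| ≥ 1/3: holds.
(c) |A ∩ B| < 3: fails.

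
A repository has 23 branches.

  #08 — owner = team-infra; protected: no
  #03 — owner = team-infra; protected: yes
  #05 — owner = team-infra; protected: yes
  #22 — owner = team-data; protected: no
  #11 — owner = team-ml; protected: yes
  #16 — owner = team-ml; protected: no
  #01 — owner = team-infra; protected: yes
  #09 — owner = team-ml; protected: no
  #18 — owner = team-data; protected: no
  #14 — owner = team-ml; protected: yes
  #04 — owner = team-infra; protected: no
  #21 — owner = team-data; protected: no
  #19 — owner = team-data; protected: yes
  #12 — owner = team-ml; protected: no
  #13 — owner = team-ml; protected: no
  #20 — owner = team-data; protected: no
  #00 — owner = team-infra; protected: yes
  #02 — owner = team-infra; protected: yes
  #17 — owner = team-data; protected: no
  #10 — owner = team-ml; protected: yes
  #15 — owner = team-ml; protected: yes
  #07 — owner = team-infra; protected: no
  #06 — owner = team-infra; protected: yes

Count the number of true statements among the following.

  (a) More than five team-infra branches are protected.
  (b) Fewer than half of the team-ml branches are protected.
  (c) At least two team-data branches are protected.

(a) team-infra: |A| = 9, |A ∩ B| = 6; needs |A ∩ B| > 5 — true.
(b) team-ml: |A| = 8, |A ∩ B| = 4; needs |A ∩ B| < |A ∖ B| — false.
(c) team-data: |A| = 6, |A ∩ B| = 1; needs |A ∩ B| ≥ 2 — false.

1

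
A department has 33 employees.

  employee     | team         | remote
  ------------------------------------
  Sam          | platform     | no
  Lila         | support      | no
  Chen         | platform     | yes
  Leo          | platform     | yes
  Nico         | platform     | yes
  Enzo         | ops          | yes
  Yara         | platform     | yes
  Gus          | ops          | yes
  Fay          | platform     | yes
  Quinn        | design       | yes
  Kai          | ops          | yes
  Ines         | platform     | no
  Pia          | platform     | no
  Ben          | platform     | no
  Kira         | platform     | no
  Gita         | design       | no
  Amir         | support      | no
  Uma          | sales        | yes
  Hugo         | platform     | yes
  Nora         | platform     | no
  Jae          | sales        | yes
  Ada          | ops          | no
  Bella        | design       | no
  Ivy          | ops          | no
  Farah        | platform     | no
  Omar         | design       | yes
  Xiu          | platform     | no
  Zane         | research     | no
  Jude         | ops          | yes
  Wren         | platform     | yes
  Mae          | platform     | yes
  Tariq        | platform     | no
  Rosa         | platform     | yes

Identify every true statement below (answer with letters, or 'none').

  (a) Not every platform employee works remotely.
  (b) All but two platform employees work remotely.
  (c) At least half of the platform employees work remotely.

|A| = 18, |A ∩ B| = 9, |A ∖ B| = 9.
(a) A ⊄ B (|A ∖ B| ≥ 1): holds.
(b) |A ∖ B| = 2: fails.
(c) |A ∩ B| ≥ |A ∖ B|: holds.

(a), (c)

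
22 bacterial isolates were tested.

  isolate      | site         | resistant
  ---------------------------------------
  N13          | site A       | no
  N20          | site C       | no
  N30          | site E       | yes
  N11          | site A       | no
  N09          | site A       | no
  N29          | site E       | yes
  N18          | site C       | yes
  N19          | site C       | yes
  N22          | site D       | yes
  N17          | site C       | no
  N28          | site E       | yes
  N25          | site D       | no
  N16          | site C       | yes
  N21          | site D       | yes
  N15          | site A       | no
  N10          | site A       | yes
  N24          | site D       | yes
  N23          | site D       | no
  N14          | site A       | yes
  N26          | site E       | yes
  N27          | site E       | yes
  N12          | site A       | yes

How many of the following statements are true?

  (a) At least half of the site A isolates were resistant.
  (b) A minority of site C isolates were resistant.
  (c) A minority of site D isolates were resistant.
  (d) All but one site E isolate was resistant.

0

(a) site A: |A| = 7, |A ∩ B| = 3; needs |A ∩ B| ≥ |A ∖ B| — false.
(b) site C: |A| = 5, |A ∩ B| = 3; needs |A ∩ B| < |A ∖ B| — false.
(c) site D: |A| = 5, |A ∩ B| = 3; needs |A ∩ B| < |A ∖ B| — false.
(d) site E: |A| = 5, |A ∩ B| = 5; needs |A ∖ B| = 1 — false.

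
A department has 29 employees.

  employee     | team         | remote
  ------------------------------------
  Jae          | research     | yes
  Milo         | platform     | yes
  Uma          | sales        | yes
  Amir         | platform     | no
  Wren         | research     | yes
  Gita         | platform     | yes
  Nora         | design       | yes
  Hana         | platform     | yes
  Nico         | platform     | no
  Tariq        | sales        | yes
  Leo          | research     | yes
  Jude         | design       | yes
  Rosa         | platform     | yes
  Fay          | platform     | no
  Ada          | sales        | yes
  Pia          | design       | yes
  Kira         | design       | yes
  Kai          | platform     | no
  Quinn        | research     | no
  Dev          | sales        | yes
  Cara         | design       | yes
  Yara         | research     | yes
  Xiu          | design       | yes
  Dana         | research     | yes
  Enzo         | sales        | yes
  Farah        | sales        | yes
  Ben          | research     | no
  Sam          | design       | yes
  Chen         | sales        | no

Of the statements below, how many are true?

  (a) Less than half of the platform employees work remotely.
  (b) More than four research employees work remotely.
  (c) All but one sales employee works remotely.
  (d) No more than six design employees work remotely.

(a) platform: |A| = 8, |A ∩ B| = 4; needs |A ∩ B| < |A ∖ B| — false.
(b) research: |A| = 7, |A ∩ B| = 5; needs |A ∩ B| > 4 — true.
(c) sales: |A| = 7, |A ∩ B| = 6; needs |A ∖ B| = 1 — true.
(d) design: |A| = 7, |A ∩ B| = 7; needs |A ∩ B| ≤ 6 — false.

2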